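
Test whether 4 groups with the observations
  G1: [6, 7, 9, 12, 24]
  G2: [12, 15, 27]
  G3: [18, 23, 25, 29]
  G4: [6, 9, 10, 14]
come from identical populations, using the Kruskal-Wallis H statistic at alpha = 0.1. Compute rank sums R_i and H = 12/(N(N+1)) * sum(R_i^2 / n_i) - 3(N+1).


Step 1: Combine all N = 16 observations and assign midranks.
sorted (value, group, rank): (6,G1,1.5), (6,G4,1.5), (7,G1,3), (9,G1,4.5), (9,G4,4.5), (10,G4,6), (12,G1,7.5), (12,G2,7.5), (14,G4,9), (15,G2,10), (18,G3,11), (23,G3,12), (24,G1,13), (25,G3,14), (27,G2,15), (29,G3,16)
Step 2: Sum ranks within each group.
R_1 = 29.5 (n_1 = 5)
R_2 = 32.5 (n_2 = 3)
R_3 = 53 (n_3 = 4)
R_4 = 21 (n_4 = 4)
Step 3: H = 12/(N(N+1)) * sum(R_i^2/n_i) - 3(N+1)
     = 12/(16*17) * (29.5^2/5 + 32.5^2/3 + 53^2/4 + 21^2/4) - 3*17
     = 0.044118 * 1338.63 - 51
     = 8.057353.
Step 4: Ties present; correction factor C = 1 - 18/(16^3 - 16) = 0.995588. Corrected H = 8.057353 / 0.995588 = 8.093058.
Step 5: Under H0, H ~ chi^2(3); p-value = 0.044127.
Step 6: alpha = 0.1. reject H0.

H = 8.0931, df = 3, p = 0.044127, reject H0.


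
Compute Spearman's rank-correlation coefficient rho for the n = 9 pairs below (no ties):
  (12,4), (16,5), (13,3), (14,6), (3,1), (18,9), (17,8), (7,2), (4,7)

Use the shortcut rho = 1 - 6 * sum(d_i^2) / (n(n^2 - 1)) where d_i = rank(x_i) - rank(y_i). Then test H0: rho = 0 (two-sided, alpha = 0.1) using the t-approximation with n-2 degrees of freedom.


Step 1: Rank x and y separately (midranks; no ties here).
rank(x): 12->4, 16->7, 13->5, 14->6, 3->1, 18->9, 17->8, 7->3, 4->2
rank(y): 4->4, 5->5, 3->3, 6->6, 1->1, 9->9, 8->8, 2->2, 7->7
Step 2: d_i = R_x(i) - R_y(i); compute d_i^2.
  (4-4)^2=0, (7-5)^2=4, (5-3)^2=4, (6-6)^2=0, (1-1)^2=0, (9-9)^2=0, (8-8)^2=0, (3-2)^2=1, (2-7)^2=25
sum(d^2) = 34.
Step 3: rho = 1 - 6*34 / (9*(9^2 - 1)) = 1 - 204/720 = 0.716667.
Step 4: Under H0, t = rho * sqrt((n-2)/(1-rho^2)) = 2.7188 ~ t(7).
Step 5: Two-sided p-value from the t-distribution with 7 df = 0.029818.
Step 6: alpha = 0.1. reject H0.

rho = 0.7167, p = 0.029818, reject H0 at alpha = 0.1.


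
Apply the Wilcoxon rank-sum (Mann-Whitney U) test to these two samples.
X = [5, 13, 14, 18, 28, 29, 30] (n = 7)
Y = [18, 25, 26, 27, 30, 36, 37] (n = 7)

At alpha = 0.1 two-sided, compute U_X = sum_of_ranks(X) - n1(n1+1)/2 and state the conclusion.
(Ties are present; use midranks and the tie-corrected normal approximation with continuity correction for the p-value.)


Step 1: Combine and sort all 14 observations; assign midranks.
sorted (value, group): (5,X), (13,X), (14,X), (18,X), (18,Y), (25,Y), (26,Y), (27,Y), (28,X), (29,X), (30,X), (30,Y), (36,Y), (37,Y)
ranks: 5->1, 13->2, 14->3, 18->4.5, 18->4.5, 25->6, 26->7, 27->8, 28->9, 29->10, 30->11.5, 30->11.5, 36->13, 37->14
Step 2: Rank sum for X: R1 = 1 + 2 + 3 + 4.5 + 9 + 10 + 11.5 = 41.
Step 3: U_X = R1 - n1(n1+1)/2 = 41 - 7*8/2 = 41 - 28 = 13.
       U_Y = n1*n2 - U_X = 49 - 13 = 36.
Step 4: Ties are present, so use the tie-corrected normal approximation (with continuity correction) for the p-value.
Step 5: p-value = 0.158945; compare to alpha = 0.1. fail to reject H0.

U_X = 13, p = 0.158945, fail to reject H0 at alpha = 0.1.


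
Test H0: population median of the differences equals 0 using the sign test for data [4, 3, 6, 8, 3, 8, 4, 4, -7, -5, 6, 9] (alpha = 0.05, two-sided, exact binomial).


Step 1: Discard zero differences. Original n = 12; n_eff = number of nonzero differences = 12.
Nonzero differences (with sign): +4, +3, +6, +8, +3, +8, +4, +4, -7, -5, +6, +9
Step 2: Count signs: positive = 10, negative = 2.
Step 3: Under H0: P(positive) = 0.5, so the number of positives S ~ Bin(12, 0.5).
Step 4: Two-sided exact p-value = sum of Bin(12,0.5) probabilities at or below the observed probability = 0.038574.
Step 5: alpha = 0.05. reject H0.

n_eff = 12, pos = 10, neg = 2, p = 0.038574, reject H0.


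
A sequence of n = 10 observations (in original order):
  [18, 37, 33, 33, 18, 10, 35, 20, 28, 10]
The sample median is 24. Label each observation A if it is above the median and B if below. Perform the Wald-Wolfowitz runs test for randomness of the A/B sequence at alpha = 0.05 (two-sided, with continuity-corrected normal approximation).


Step 1: Compute median = 24; label A = above, B = below.
Labels in order: BAAABBABAB  (n_A = 5, n_B = 5)
Step 2: Count runs R = 7.
Step 3: Under H0 (random ordering), E[R] = 2*n_A*n_B/(n_A+n_B) + 1 = 2*5*5/10 + 1 = 6.0000.
        Var[R] = 2*n_A*n_B*(2*n_A*n_B - n_A - n_B) / ((n_A+n_B)^2 * (n_A+n_B-1)) = 2000/900 = 2.2222.
        SD[R] = 1.4907.
Step 4: Continuity-corrected z = (R - 0.5 - E[R]) / SD[R] = (7 - 0.5 - 6.0000) / 1.4907 = 0.3354.
Step 5: Two-sided p-value via normal approximation = 2*(1 - Phi(|z|)) = 0.737316.
Step 6: alpha = 0.05. fail to reject H0.

R = 7, z = 0.3354, p = 0.737316, fail to reject H0.


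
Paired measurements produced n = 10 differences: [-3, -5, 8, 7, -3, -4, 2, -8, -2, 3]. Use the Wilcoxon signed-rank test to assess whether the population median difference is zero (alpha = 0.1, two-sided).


Step 1: Drop any zero differences (none here) and take |d_i|.
|d| = [3, 5, 8, 7, 3, 4, 2, 8, 2, 3]
Step 2: Midrank |d_i| (ties get averaged ranks).
ranks: |3|->4, |5|->7, |8|->9.5, |7|->8, |3|->4, |4|->6, |2|->1.5, |8|->9.5, |2|->1.5, |3|->4
Step 3: Attach original signs; sum ranks with positive sign and with negative sign.
W+ = 9.5 + 8 + 1.5 + 4 = 23
W- = 4 + 7 + 4 + 6 + 9.5 + 1.5 = 32
(Check: W+ + W- = 55 should equal n(n+1)/2 = 55.)
Step 4: Test statistic W = min(W+, W-) = 23.
Step 5: Ties in |d|, so use the tie-corrected normal approximation.
        E[W] = n(n+1)/4 = 10*11/4 = 27.5.
        Tie groups: |d|=2 (t=2), |d|=3 (t=3), |d|=8 (t=2); sum(t^3 - t) = 36.
        Var[W] = n(n+1)(2n+1)/24 - sum(t^3-t)/48 = 2310/24 - 36/48 = 95.5.
        z = (W - E[W]) / sqrt(Var[W]) = (23 - 27.5) / 9.7724 = -0.4605.
        Two-sided p = 2*Phi(z) = 0.645172.
Step 6: alpha = 0.1. fail to reject H0.

W+ = 23, W- = 32, W = min = 23, p = 0.645172, fail to reject H0.


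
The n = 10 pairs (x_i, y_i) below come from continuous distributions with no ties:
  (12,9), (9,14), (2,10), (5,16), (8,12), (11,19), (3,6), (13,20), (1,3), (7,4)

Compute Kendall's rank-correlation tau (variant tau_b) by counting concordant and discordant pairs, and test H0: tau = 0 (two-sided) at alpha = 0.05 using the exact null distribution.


Step 1: Enumerate the 45 unordered pairs (i,j) with i<j and classify each by sign(x_j-x_i) * sign(y_j-y_i).
  (1,2):dx=-3,dy=+5->D; (1,3):dx=-10,dy=+1->D; (1,4):dx=-7,dy=+7->D; (1,5):dx=-4,dy=+3->D
  (1,6):dx=-1,dy=+10->D; (1,7):dx=-9,dy=-3->C; (1,8):dx=+1,dy=+11->C; (1,9):dx=-11,dy=-6->C
  (1,10):dx=-5,dy=-5->C; (2,3):dx=-7,dy=-4->C; (2,4):dx=-4,dy=+2->D; (2,5):dx=-1,dy=-2->C
  (2,6):dx=+2,dy=+5->C; (2,7):dx=-6,dy=-8->C; (2,8):dx=+4,dy=+6->C; (2,9):dx=-8,dy=-11->C
  (2,10):dx=-2,dy=-10->C; (3,4):dx=+3,dy=+6->C; (3,5):dx=+6,dy=+2->C; (3,6):dx=+9,dy=+9->C
  (3,7):dx=+1,dy=-4->D; (3,8):dx=+11,dy=+10->C; (3,9):dx=-1,dy=-7->C; (3,10):dx=+5,dy=-6->D
  (4,5):dx=+3,dy=-4->D; (4,6):dx=+6,dy=+3->C; (4,7):dx=-2,dy=-10->C; (4,8):dx=+8,dy=+4->C
  (4,9):dx=-4,dy=-13->C; (4,10):dx=+2,dy=-12->D; (5,6):dx=+3,dy=+7->C; (5,7):dx=-5,dy=-6->C
  (5,8):dx=+5,dy=+8->C; (5,9):dx=-7,dy=-9->C; (5,10):dx=-1,dy=-8->C; (6,7):dx=-8,dy=-13->C
  (6,8):dx=+2,dy=+1->C; (6,9):dx=-10,dy=-16->C; (6,10):dx=-4,dy=-15->C; (7,8):dx=+10,dy=+14->C
  (7,9):dx=-2,dy=-3->C; (7,10):dx=+4,dy=-2->D; (8,9):dx=-12,dy=-17->C; (8,10):dx=-6,dy=-16->C
  (9,10):dx=+6,dy=+1->C
Step 2: C = 34, D = 11, total pairs = 45.
Step 3: tau = (C - D)/(n(n-1)/2) = (34 - 11)/45 = 0.511111.
Step 4: Exact two-sided p-value (enumerate n! = 3628800 permutations of y under H0): p = 0.046623.
Step 5: alpha = 0.05. reject H0.

tau_b = 0.5111 (C=34, D=11), p = 0.046623, reject H0.


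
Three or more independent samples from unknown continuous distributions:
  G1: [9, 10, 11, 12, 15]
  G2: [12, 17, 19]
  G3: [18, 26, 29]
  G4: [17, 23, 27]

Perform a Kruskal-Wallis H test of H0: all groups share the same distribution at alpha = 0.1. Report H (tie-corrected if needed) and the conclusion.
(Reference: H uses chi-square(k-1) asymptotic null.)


Step 1: Combine all N = 14 observations and assign midranks.
sorted (value, group, rank): (9,G1,1), (10,G1,2), (11,G1,3), (12,G1,4.5), (12,G2,4.5), (15,G1,6), (17,G2,7.5), (17,G4,7.5), (18,G3,9), (19,G2,10), (23,G4,11), (26,G3,12), (27,G4,13), (29,G3,14)
Step 2: Sum ranks within each group.
R_1 = 16.5 (n_1 = 5)
R_2 = 22 (n_2 = 3)
R_3 = 35 (n_3 = 3)
R_4 = 31.5 (n_4 = 3)
Step 3: H = 12/(N(N+1)) * sum(R_i^2/n_i) - 3(N+1)
     = 12/(14*15) * (16.5^2/5 + 22^2/3 + 35^2/3 + 31.5^2/3) - 3*15
     = 0.057143 * 954.867 - 45
     = 9.563810.
Step 4: Ties present; correction factor C = 1 - 12/(14^3 - 14) = 0.995604. Corrected H = 9.563810 / 0.995604 = 9.606034.
Step 5: Under H0, H ~ chi^2(3); p-value = 0.022230.
Step 6: alpha = 0.1. reject H0.

H = 9.6060, df = 3, p = 0.022230, reject H0.


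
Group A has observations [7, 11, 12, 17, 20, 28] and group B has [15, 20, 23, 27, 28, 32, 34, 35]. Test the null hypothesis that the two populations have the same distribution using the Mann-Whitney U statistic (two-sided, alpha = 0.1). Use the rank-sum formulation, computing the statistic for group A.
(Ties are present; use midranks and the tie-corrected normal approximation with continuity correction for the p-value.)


Step 1: Combine and sort all 14 observations; assign midranks.
sorted (value, group): (7,X), (11,X), (12,X), (15,Y), (17,X), (20,X), (20,Y), (23,Y), (27,Y), (28,X), (28,Y), (32,Y), (34,Y), (35,Y)
ranks: 7->1, 11->2, 12->3, 15->4, 17->5, 20->6.5, 20->6.5, 23->8, 27->9, 28->10.5, 28->10.5, 32->12, 34->13, 35->14
Step 2: Rank sum for X: R1 = 1 + 2 + 3 + 5 + 6.5 + 10.5 = 28.
Step 3: U_X = R1 - n1(n1+1)/2 = 28 - 6*7/2 = 28 - 21 = 7.
       U_Y = n1*n2 - U_X = 48 - 7 = 41.
Step 4: Ties are present, so use the tie-corrected normal approximation (with continuity correction) for the p-value.
Step 5: p-value = 0.032774; compare to alpha = 0.1. reject H0.

U_X = 7, p = 0.032774, reject H0 at alpha = 0.1.


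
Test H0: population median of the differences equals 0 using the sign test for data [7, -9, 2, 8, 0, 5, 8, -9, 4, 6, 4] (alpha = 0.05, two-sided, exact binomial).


Step 1: Discard zero differences. Original n = 11; n_eff = number of nonzero differences = 10.
Nonzero differences (with sign): +7, -9, +2, +8, +5, +8, -9, +4, +6, +4
Step 2: Count signs: positive = 8, negative = 2.
Step 3: Under H0: P(positive) = 0.5, so the number of positives S ~ Bin(10, 0.5).
Step 4: Two-sided exact p-value = sum of Bin(10,0.5) probabilities at or below the observed probability = 0.109375.
Step 5: alpha = 0.05. fail to reject H0.

n_eff = 10, pos = 8, neg = 2, p = 0.109375, fail to reject H0.


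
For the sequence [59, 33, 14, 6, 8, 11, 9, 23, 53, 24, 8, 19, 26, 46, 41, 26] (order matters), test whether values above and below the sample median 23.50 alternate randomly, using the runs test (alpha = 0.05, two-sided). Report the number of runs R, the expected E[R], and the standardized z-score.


Step 1: Compute median = 23.50; label A = above, B = below.
Labels in order: AABBBBBBAABBAAAA  (n_A = 8, n_B = 8)
Step 2: Count runs R = 5.
Step 3: Under H0 (random ordering), E[R] = 2*n_A*n_B/(n_A+n_B) + 1 = 2*8*8/16 + 1 = 9.0000.
        Var[R] = 2*n_A*n_B*(2*n_A*n_B - n_A - n_B) / ((n_A+n_B)^2 * (n_A+n_B-1)) = 14336/3840 = 3.7333.
        SD[R] = 1.9322.
Step 4: Continuity-corrected z = (R + 0.5 - E[R]) / SD[R] = (5 + 0.5 - 9.0000) / 1.9322 = -1.8114.
Step 5: Two-sided p-value via normal approximation = 2*(1 - Phi(|z|)) = 0.070076.
Step 6: alpha = 0.05. fail to reject H0.

R = 5, z = -1.8114, p = 0.070076, fail to reject H0.


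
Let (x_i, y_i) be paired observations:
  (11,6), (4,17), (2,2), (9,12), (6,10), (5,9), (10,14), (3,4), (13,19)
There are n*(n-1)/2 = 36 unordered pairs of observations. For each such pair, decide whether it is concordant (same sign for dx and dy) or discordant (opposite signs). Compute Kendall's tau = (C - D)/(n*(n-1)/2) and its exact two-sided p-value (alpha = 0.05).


Step 1: Enumerate the 36 unordered pairs (i,j) with i<j and classify each by sign(x_j-x_i) * sign(y_j-y_i).
  (1,2):dx=-7,dy=+11->D; (1,3):dx=-9,dy=-4->C; (1,4):dx=-2,dy=+6->D; (1,5):dx=-5,dy=+4->D
  (1,6):dx=-6,dy=+3->D; (1,7):dx=-1,dy=+8->D; (1,8):dx=-8,dy=-2->C; (1,9):dx=+2,dy=+13->C
  (2,3):dx=-2,dy=-15->C; (2,4):dx=+5,dy=-5->D; (2,5):dx=+2,dy=-7->D; (2,6):dx=+1,dy=-8->D
  (2,7):dx=+6,dy=-3->D; (2,8):dx=-1,dy=-13->C; (2,9):dx=+9,dy=+2->C; (3,4):dx=+7,dy=+10->C
  (3,5):dx=+4,dy=+8->C; (3,6):dx=+3,dy=+7->C; (3,7):dx=+8,dy=+12->C; (3,8):dx=+1,dy=+2->C
  (3,9):dx=+11,dy=+17->C; (4,5):dx=-3,dy=-2->C; (4,6):dx=-4,dy=-3->C; (4,7):dx=+1,dy=+2->C
  (4,8):dx=-6,dy=-8->C; (4,9):dx=+4,dy=+7->C; (5,6):dx=-1,dy=-1->C; (5,7):dx=+4,dy=+4->C
  (5,8):dx=-3,dy=-6->C; (5,9):dx=+7,dy=+9->C; (6,7):dx=+5,dy=+5->C; (6,8):dx=-2,dy=-5->C
  (6,9):dx=+8,dy=+10->C; (7,8):dx=-7,dy=-10->C; (7,9):dx=+3,dy=+5->C; (8,9):dx=+10,dy=+15->C
Step 2: C = 27, D = 9, total pairs = 36.
Step 3: tau = (C - D)/(n(n-1)/2) = (27 - 9)/36 = 0.500000.
Step 4: Exact two-sided p-value (enumerate n! = 362880 permutations of y under H0): p = 0.075176.
Step 5: alpha = 0.05. fail to reject H0.

tau_b = 0.5000 (C=27, D=9), p = 0.075176, fail to reject H0.


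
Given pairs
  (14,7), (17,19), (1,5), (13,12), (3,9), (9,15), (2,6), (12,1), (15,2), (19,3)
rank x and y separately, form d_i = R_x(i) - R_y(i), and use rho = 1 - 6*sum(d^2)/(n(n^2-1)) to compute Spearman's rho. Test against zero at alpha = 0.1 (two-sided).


Step 1: Rank x and y separately (midranks; no ties here).
rank(x): 14->7, 17->9, 1->1, 13->6, 3->3, 9->4, 2->2, 12->5, 15->8, 19->10
rank(y): 7->6, 19->10, 5->4, 12->8, 9->7, 15->9, 6->5, 1->1, 2->2, 3->3
Step 2: d_i = R_x(i) - R_y(i); compute d_i^2.
  (7-6)^2=1, (9-10)^2=1, (1-4)^2=9, (6-8)^2=4, (3-7)^2=16, (4-9)^2=25, (2-5)^2=9, (5-1)^2=16, (8-2)^2=36, (10-3)^2=49
sum(d^2) = 166.
Step 3: rho = 1 - 6*166 / (10*(10^2 - 1)) = 1 - 996/990 = -0.006061.
Step 4: Under H0, t = rho * sqrt((n-2)/(1-rho^2)) = -0.0171 ~ t(8).
Step 5: Two-sided p-value from the t-distribution with 8 df = 0.986743.
Step 6: alpha = 0.1. fail to reject H0.

rho = -0.0061, p = 0.986743, fail to reject H0 at alpha = 0.1.


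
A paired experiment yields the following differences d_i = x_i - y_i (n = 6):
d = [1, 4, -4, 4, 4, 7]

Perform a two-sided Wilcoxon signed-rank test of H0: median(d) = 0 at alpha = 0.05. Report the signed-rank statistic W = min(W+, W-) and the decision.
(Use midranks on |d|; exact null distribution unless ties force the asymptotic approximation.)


Step 1: Drop any zero differences (none here) and take |d_i|.
|d| = [1, 4, 4, 4, 4, 7]
Step 2: Midrank |d_i| (ties get averaged ranks).
ranks: |1|->1, |4|->3.5, |4|->3.5, |4|->3.5, |4|->3.5, |7|->6
Step 3: Attach original signs; sum ranks with positive sign and with negative sign.
W+ = 1 + 3.5 + 3.5 + 3.5 + 6 = 17.5
W- = 3.5 = 3.5
(Check: W+ + W- = 21 should equal n(n+1)/2 = 21.)
Step 4: Test statistic W = min(W+, W-) = 3.5.
Step 5: Ties in |d|, so use the tie-corrected normal approximation.
        E[W] = n(n+1)/4 = 6*7/4 = 10.5.
        Tie groups: |d|=4 (t=4); sum(t^3 - t) = 60.
        Var[W] = n(n+1)(2n+1)/24 - sum(t^3-t)/48 = 546/24 - 60/48 = 21.5.
        z = (W - E[W]) / sqrt(Var[W]) = (3.5 - 10.5) / 4.6368 = -1.5097.
        Two-sided p = 2*Phi(z) = 0.131131.
Step 6: alpha = 0.05. fail to reject H0.

W+ = 17.5, W- = 3.5, W = min = 3.5, p = 0.131131, fail to reject H0.


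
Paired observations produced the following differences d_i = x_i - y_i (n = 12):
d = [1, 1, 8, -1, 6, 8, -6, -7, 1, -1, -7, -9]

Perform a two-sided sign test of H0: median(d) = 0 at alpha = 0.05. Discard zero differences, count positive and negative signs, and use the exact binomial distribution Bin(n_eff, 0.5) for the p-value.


Step 1: Discard zero differences. Original n = 12; n_eff = number of nonzero differences = 12.
Nonzero differences (with sign): +1, +1, +8, -1, +6, +8, -6, -7, +1, -1, -7, -9
Step 2: Count signs: positive = 6, negative = 6.
Step 3: Under H0: P(positive) = 0.5, so the number of positives S ~ Bin(12, 0.5).
Step 4: Two-sided exact p-value = sum of Bin(12,0.5) probabilities at or below the observed probability = 1.000000.
Step 5: alpha = 0.05. fail to reject H0.

n_eff = 12, pos = 6, neg = 6, p = 1.000000, fail to reject H0.


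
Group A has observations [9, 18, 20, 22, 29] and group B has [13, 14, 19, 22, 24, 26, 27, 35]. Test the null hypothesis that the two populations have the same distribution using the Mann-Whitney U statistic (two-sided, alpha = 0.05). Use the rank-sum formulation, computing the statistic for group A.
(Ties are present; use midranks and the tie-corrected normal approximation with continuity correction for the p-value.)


Step 1: Combine and sort all 13 observations; assign midranks.
sorted (value, group): (9,X), (13,Y), (14,Y), (18,X), (19,Y), (20,X), (22,X), (22,Y), (24,Y), (26,Y), (27,Y), (29,X), (35,Y)
ranks: 9->1, 13->2, 14->3, 18->4, 19->5, 20->6, 22->7.5, 22->7.5, 24->9, 26->10, 27->11, 29->12, 35->13
Step 2: Rank sum for X: R1 = 1 + 4 + 6 + 7.5 + 12 = 30.5.
Step 3: U_X = R1 - n1(n1+1)/2 = 30.5 - 5*6/2 = 30.5 - 15 = 15.5.
       U_Y = n1*n2 - U_X = 40 - 15.5 = 24.5.
Step 4: Ties are present, so use the tie-corrected normal approximation (with continuity correction) for the p-value.
Step 5: p-value = 0.557643; compare to alpha = 0.05. fail to reject H0.

U_X = 15.5, p = 0.557643, fail to reject H0 at alpha = 0.05.


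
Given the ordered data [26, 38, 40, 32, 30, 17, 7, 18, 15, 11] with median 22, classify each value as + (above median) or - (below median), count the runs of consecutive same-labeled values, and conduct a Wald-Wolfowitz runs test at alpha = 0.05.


Step 1: Compute median = 22; label A = above, B = below.
Labels in order: AAAAABBBBB  (n_A = 5, n_B = 5)
Step 2: Count runs R = 2.
Step 3: Under H0 (random ordering), E[R] = 2*n_A*n_B/(n_A+n_B) + 1 = 2*5*5/10 + 1 = 6.0000.
        Var[R] = 2*n_A*n_B*(2*n_A*n_B - n_A - n_B) / ((n_A+n_B)^2 * (n_A+n_B-1)) = 2000/900 = 2.2222.
        SD[R] = 1.4907.
Step 4: Continuity-corrected z = (R + 0.5 - E[R]) / SD[R] = (2 + 0.5 - 6.0000) / 1.4907 = -2.3479.
Step 5: Two-sided p-value via normal approximation = 2*(1 - Phi(|z|)) = 0.018881.
Step 6: alpha = 0.05. reject H0.

R = 2, z = -2.3479, p = 0.018881, reject H0.


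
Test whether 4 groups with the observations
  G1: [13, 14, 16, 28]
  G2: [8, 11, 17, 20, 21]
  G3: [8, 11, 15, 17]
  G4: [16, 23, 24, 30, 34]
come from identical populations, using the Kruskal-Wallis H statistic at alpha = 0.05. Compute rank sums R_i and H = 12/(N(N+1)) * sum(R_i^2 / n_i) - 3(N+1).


Step 1: Combine all N = 18 observations and assign midranks.
sorted (value, group, rank): (8,G2,1.5), (8,G3,1.5), (11,G2,3.5), (11,G3,3.5), (13,G1,5), (14,G1,6), (15,G3,7), (16,G1,8.5), (16,G4,8.5), (17,G2,10.5), (17,G3,10.5), (20,G2,12), (21,G2,13), (23,G4,14), (24,G4,15), (28,G1,16), (30,G4,17), (34,G4,18)
Step 2: Sum ranks within each group.
R_1 = 35.5 (n_1 = 4)
R_2 = 40.5 (n_2 = 5)
R_3 = 22.5 (n_3 = 4)
R_4 = 72.5 (n_4 = 5)
Step 3: H = 12/(N(N+1)) * sum(R_i^2/n_i) - 3(N+1)
     = 12/(18*19) * (35.5^2/4 + 40.5^2/5 + 22.5^2/4 + 72.5^2/5) - 3*19
     = 0.035088 * 1820.92 - 57
     = 6.892105.
Step 4: Ties present; correction factor C = 1 - 24/(18^3 - 18) = 0.995872. Corrected H = 6.892105 / 0.995872 = 6.920674.
Step 5: Under H0, H ~ chi^2(3); p-value = 0.074470.
Step 6: alpha = 0.05. fail to reject H0.

H = 6.9207, df = 3, p = 0.074470, fail to reject H0.


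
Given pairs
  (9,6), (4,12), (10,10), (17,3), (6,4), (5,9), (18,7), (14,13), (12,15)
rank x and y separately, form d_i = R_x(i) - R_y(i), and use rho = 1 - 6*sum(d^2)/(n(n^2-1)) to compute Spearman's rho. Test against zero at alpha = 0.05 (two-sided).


Step 1: Rank x and y separately (midranks; no ties here).
rank(x): 9->4, 4->1, 10->5, 17->8, 6->3, 5->2, 18->9, 14->7, 12->6
rank(y): 6->3, 12->7, 10->6, 3->1, 4->2, 9->5, 7->4, 13->8, 15->9
Step 2: d_i = R_x(i) - R_y(i); compute d_i^2.
  (4-3)^2=1, (1-7)^2=36, (5-6)^2=1, (8-1)^2=49, (3-2)^2=1, (2-5)^2=9, (9-4)^2=25, (7-8)^2=1, (6-9)^2=9
sum(d^2) = 132.
Step 3: rho = 1 - 6*132 / (9*(9^2 - 1)) = 1 - 792/720 = -0.100000.
Step 4: Under H0, t = rho * sqrt((n-2)/(1-rho^2)) = -0.2659 ~ t(7).
Step 5: Two-sided p-value from the t-distribution with 7 df = 0.797972.
Step 6: alpha = 0.05. fail to reject H0.

rho = -0.1000, p = 0.797972, fail to reject H0 at alpha = 0.05.


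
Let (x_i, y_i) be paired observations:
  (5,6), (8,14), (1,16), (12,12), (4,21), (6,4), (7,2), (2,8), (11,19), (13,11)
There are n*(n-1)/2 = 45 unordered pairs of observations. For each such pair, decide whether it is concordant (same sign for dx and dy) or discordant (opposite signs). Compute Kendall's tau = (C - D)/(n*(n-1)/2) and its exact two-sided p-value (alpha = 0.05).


Step 1: Enumerate the 45 unordered pairs (i,j) with i<j and classify each by sign(x_j-x_i) * sign(y_j-y_i).
  (1,2):dx=+3,dy=+8->C; (1,3):dx=-4,dy=+10->D; (1,4):dx=+7,dy=+6->C; (1,5):dx=-1,dy=+15->D
  (1,6):dx=+1,dy=-2->D; (1,7):dx=+2,dy=-4->D; (1,8):dx=-3,dy=+2->D; (1,9):dx=+6,dy=+13->C
  (1,10):dx=+8,dy=+5->C; (2,3):dx=-7,dy=+2->D; (2,4):dx=+4,dy=-2->D; (2,5):dx=-4,dy=+7->D
  (2,6):dx=-2,dy=-10->C; (2,7):dx=-1,dy=-12->C; (2,8):dx=-6,dy=-6->C; (2,9):dx=+3,dy=+5->C
  (2,10):dx=+5,dy=-3->D; (3,4):dx=+11,dy=-4->D; (3,5):dx=+3,dy=+5->C; (3,6):dx=+5,dy=-12->D
  (3,7):dx=+6,dy=-14->D; (3,8):dx=+1,dy=-8->D; (3,9):dx=+10,dy=+3->C; (3,10):dx=+12,dy=-5->D
  (4,5):dx=-8,dy=+9->D; (4,6):dx=-6,dy=-8->C; (4,7):dx=-5,dy=-10->C; (4,8):dx=-10,dy=-4->C
  (4,9):dx=-1,dy=+7->D; (4,10):dx=+1,dy=-1->D; (5,6):dx=+2,dy=-17->D; (5,7):dx=+3,dy=-19->D
  (5,8):dx=-2,dy=-13->C; (5,9):dx=+7,dy=-2->D; (5,10):dx=+9,dy=-10->D; (6,7):dx=+1,dy=-2->D
  (6,8):dx=-4,dy=+4->D; (6,9):dx=+5,dy=+15->C; (6,10):dx=+7,dy=+7->C; (7,8):dx=-5,dy=+6->D
  (7,9):dx=+4,dy=+17->C; (7,10):dx=+6,dy=+9->C; (8,9):dx=+9,dy=+11->C; (8,10):dx=+11,dy=+3->C
  (9,10):dx=+2,dy=-8->D
Step 2: C = 20, D = 25, total pairs = 45.
Step 3: tau = (C - D)/(n(n-1)/2) = (20 - 25)/45 = -0.111111.
Step 4: Exact two-sided p-value (enumerate n! = 3628800 permutations of y under H0): p = 0.727490.
Step 5: alpha = 0.05. fail to reject H0.

tau_b = -0.1111 (C=20, D=25), p = 0.727490, fail to reject H0.


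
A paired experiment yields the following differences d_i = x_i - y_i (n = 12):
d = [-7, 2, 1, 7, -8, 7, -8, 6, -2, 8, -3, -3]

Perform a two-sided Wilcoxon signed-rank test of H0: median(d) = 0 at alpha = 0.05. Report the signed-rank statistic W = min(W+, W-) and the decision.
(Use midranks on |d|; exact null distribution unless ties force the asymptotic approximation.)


Step 1: Drop any zero differences (none here) and take |d_i|.
|d| = [7, 2, 1, 7, 8, 7, 8, 6, 2, 8, 3, 3]
Step 2: Midrank |d_i| (ties get averaged ranks).
ranks: |7|->8, |2|->2.5, |1|->1, |7|->8, |8|->11, |7|->8, |8|->11, |6|->6, |2|->2.5, |8|->11, |3|->4.5, |3|->4.5
Step 3: Attach original signs; sum ranks with positive sign and with negative sign.
W+ = 2.5 + 1 + 8 + 8 + 6 + 11 = 36.5
W- = 8 + 11 + 11 + 2.5 + 4.5 + 4.5 = 41.5
(Check: W+ + W- = 78 should equal n(n+1)/2 = 78.)
Step 4: Test statistic W = min(W+, W-) = 36.5.
Step 5: Ties in |d|, so use the tie-corrected normal approximation.
        E[W] = n(n+1)/4 = 12*13/4 = 39.
        Tie groups: |d|=2 (t=2), |d|=3 (t=2), |d|=7 (t=3), |d|=8 (t=3); sum(t^3 - t) = 60.
        Var[W] = n(n+1)(2n+1)/24 - sum(t^3-t)/48 = 3900/24 - 60/48 = 161.25.
        z = (W - E[W]) / sqrt(Var[W]) = (36.5 - 39) / 12.6984 = -0.1969.
        Two-sided p = 2*Phi(z) = 0.843926.
Step 6: alpha = 0.05. fail to reject H0.

W+ = 36.5, W- = 41.5, W = min = 36.5, p = 0.843926, fail to reject H0.


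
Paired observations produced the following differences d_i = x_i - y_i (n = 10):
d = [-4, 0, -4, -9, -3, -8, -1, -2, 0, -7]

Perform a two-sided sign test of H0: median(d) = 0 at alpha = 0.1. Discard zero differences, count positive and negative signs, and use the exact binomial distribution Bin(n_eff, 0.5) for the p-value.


Step 1: Discard zero differences. Original n = 10; n_eff = number of nonzero differences = 8.
Nonzero differences (with sign): -4, -4, -9, -3, -8, -1, -2, -7
Step 2: Count signs: positive = 0, negative = 8.
Step 3: Under H0: P(positive) = 0.5, so the number of positives S ~ Bin(8, 0.5).
Step 4: Two-sided exact p-value = sum of Bin(8,0.5) probabilities at or below the observed probability = 0.007812.
Step 5: alpha = 0.1. reject H0.

n_eff = 8, pos = 0, neg = 8, p = 0.007812, reject H0.


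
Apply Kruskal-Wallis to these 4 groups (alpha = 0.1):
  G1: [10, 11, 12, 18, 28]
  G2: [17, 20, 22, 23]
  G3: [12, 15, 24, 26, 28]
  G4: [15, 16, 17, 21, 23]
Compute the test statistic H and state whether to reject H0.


Step 1: Combine all N = 19 observations and assign midranks.
sorted (value, group, rank): (10,G1,1), (11,G1,2), (12,G1,3.5), (12,G3,3.5), (15,G3,5.5), (15,G4,5.5), (16,G4,7), (17,G2,8.5), (17,G4,8.5), (18,G1,10), (20,G2,11), (21,G4,12), (22,G2,13), (23,G2,14.5), (23,G4,14.5), (24,G3,16), (26,G3,17), (28,G1,18.5), (28,G3,18.5)
Step 2: Sum ranks within each group.
R_1 = 35 (n_1 = 5)
R_2 = 47 (n_2 = 4)
R_3 = 60.5 (n_3 = 5)
R_4 = 47.5 (n_4 = 5)
Step 3: H = 12/(N(N+1)) * sum(R_i^2/n_i) - 3(N+1)
     = 12/(19*20) * (35^2/5 + 47^2/4 + 60.5^2/5 + 47.5^2/5) - 3*20
     = 0.031579 * 1980.55 - 60
     = 2.543684.
Step 4: Ties present; correction factor C = 1 - 30/(19^3 - 19) = 0.995614. Corrected H = 2.543684 / 0.995614 = 2.554890.
Step 5: Under H0, H ~ chi^2(3); p-value = 0.465453.
Step 6: alpha = 0.1. fail to reject H0.

H = 2.5549, df = 3, p = 0.465453, fail to reject H0.


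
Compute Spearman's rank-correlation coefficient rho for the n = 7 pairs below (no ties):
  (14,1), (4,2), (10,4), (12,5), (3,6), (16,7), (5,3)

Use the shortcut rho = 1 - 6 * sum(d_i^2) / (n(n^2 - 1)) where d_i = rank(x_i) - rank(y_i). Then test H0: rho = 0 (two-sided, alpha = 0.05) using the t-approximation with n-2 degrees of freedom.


Step 1: Rank x and y separately (midranks; no ties here).
rank(x): 14->6, 4->2, 10->4, 12->5, 3->1, 16->7, 5->3
rank(y): 1->1, 2->2, 4->4, 5->5, 6->6, 7->7, 3->3
Step 2: d_i = R_x(i) - R_y(i); compute d_i^2.
  (6-1)^2=25, (2-2)^2=0, (4-4)^2=0, (5-5)^2=0, (1-6)^2=25, (7-7)^2=0, (3-3)^2=0
sum(d^2) = 50.
Step 3: rho = 1 - 6*50 / (7*(7^2 - 1)) = 1 - 300/336 = 0.107143.
Step 4: Under H0, t = rho * sqrt((n-2)/(1-rho^2)) = 0.2410 ~ t(5).
Step 5: Two-sided p-value from the t-distribution with 5 df = 0.819151.
Step 6: alpha = 0.05. fail to reject H0.

rho = 0.1071, p = 0.819151, fail to reject H0 at alpha = 0.05.


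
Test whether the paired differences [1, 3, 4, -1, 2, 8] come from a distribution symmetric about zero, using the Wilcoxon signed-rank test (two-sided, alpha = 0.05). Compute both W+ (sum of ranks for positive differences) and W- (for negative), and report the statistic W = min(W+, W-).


Step 1: Drop any zero differences (none here) and take |d_i|.
|d| = [1, 3, 4, 1, 2, 8]
Step 2: Midrank |d_i| (ties get averaged ranks).
ranks: |1|->1.5, |3|->4, |4|->5, |1|->1.5, |2|->3, |8|->6
Step 3: Attach original signs; sum ranks with positive sign and with negative sign.
W+ = 1.5 + 4 + 5 + 3 + 6 = 19.5
W- = 1.5 = 1.5
(Check: W+ + W- = 21 should equal n(n+1)/2 = 21.)
Step 4: Test statistic W = min(W+, W-) = 1.5.
Step 5: Ties in |d|, so use the tie-corrected normal approximation.
        E[W] = n(n+1)/4 = 6*7/4 = 10.5.
        Tie groups: |d|=1 (t=2); sum(t^3 - t) = 6.
        Var[W] = n(n+1)(2n+1)/24 - sum(t^3-t)/48 = 546/24 - 6/48 = 22.625.
        z = (W - E[W]) / sqrt(Var[W]) = (1.5 - 10.5) / 4.7566 = -1.8921.
        Two-sided p = 2*Phi(z) = 0.058475.
Step 6: alpha = 0.05. fail to reject H0.

W+ = 19.5, W- = 1.5, W = min = 1.5, p = 0.058475, fail to reject H0.


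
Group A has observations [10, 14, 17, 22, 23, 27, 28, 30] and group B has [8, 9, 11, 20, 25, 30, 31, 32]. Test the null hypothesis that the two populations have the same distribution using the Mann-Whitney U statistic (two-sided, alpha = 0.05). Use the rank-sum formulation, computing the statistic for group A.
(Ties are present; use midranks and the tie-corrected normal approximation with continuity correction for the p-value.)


Step 1: Combine and sort all 16 observations; assign midranks.
sorted (value, group): (8,Y), (9,Y), (10,X), (11,Y), (14,X), (17,X), (20,Y), (22,X), (23,X), (25,Y), (27,X), (28,X), (30,X), (30,Y), (31,Y), (32,Y)
ranks: 8->1, 9->2, 10->3, 11->4, 14->5, 17->6, 20->7, 22->8, 23->9, 25->10, 27->11, 28->12, 30->13.5, 30->13.5, 31->15, 32->16
Step 2: Rank sum for X: R1 = 3 + 5 + 6 + 8 + 9 + 11 + 12 + 13.5 = 67.5.
Step 3: U_X = R1 - n1(n1+1)/2 = 67.5 - 8*9/2 = 67.5 - 36 = 31.5.
       U_Y = n1*n2 - U_X = 64 - 31.5 = 32.5.
Step 4: Ties are present, so use the tie-corrected normal approximation (with continuity correction) for the p-value.
Step 5: p-value = 1.000000; compare to alpha = 0.05. fail to reject H0.

U_X = 31.5, p = 1.000000, fail to reject H0 at alpha = 0.05.


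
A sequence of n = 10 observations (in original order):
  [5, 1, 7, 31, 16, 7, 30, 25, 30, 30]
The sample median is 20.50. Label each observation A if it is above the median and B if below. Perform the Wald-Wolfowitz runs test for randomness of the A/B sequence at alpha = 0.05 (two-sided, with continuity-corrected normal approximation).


Step 1: Compute median = 20.50; label A = above, B = below.
Labels in order: BBBABBAAAA  (n_A = 5, n_B = 5)
Step 2: Count runs R = 4.
Step 3: Under H0 (random ordering), E[R] = 2*n_A*n_B/(n_A+n_B) + 1 = 2*5*5/10 + 1 = 6.0000.
        Var[R] = 2*n_A*n_B*(2*n_A*n_B - n_A - n_B) / ((n_A+n_B)^2 * (n_A+n_B-1)) = 2000/900 = 2.2222.
        SD[R] = 1.4907.
Step 4: Continuity-corrected z = (R + 0.5 - E[R]) / SD[R] = (4 + 0.5 - 6.0000) / 1.4907 = -1.0062.
Step 5: Two-sided p-value via normal approximation = 2*(1 - Phi(|z|)) = 0.314305.
Step 6: alpha = 0.05. fail to reject H0.

R = 4, z = -1.0062, p = 0.314305, fail to reject H0.


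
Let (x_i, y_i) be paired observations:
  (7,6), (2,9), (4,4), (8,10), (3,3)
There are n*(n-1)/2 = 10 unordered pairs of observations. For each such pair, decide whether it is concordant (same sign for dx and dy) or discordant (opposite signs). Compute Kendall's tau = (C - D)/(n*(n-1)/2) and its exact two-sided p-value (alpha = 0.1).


Step 1: Enumerate the 10 unordered pairs (i,j) with i<j and classify each by sign(x_j-x_i) * sign(y_j-y_i).
  (1,2):dx=-5,dy=+3->D; (1,3):dx=-3,dy=-2->C; (1,4):dx=+1,dy=+4->C; (1,5):dx=-4,dy=-3->C
  (2,3):dx=+2,dy=-5->D; (2,4):dx=+6,dy=+1->C; (2,5):dx=+1,dy=-6->D; (3,4):dx=+4,dy=+6->C
  (3,5):dx=-1,dy=-1->C; (4,5):dx=-5,dy=-7->C
Step 2: C = 7, D = 3, total pairs = 10.
Step 3: tau = (C - D)/(n(n-1)/2) = (7 - 3)/10 = 0.400000.
Step 4: Exact two-sided p-value (enumerate n! = 120 permutations of y under H0): p = 0.483333.
Step 5: alpha = 0.1. fail to reject H0.

tau_b = 0.4000 (C=7, D=3), p = 0.483333, fail to reject H0.


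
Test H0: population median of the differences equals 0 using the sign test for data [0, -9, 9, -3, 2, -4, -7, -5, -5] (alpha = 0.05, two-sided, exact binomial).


Step 1: Discard zero differences. Original n = 9; n_eff = number of nonzero differences = 8.
Nonzero differences (with sign): -9, +9, -3, +2, -4, -7, -5, -5
Step 2: Count signs: positive = 2, negative = 6.
Step 3: Under H0: P(positive) = 0.5, so the number of positives S ~ Bin(8, 0.5).
Step 4: Two-sided exact p-value = sum of Bin(8,0.5) probabilities at or below the observed probability = 0.289062.
Step 5: alpha = 0.05. fail to reject H0.

n_eff = 8, pos = 2, neg = 6, p = 0.289062, fail to reject H0.


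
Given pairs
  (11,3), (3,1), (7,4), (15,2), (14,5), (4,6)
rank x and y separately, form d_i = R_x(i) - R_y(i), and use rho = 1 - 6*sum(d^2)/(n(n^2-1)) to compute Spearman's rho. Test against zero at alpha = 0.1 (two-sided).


Step 1: Rank x and y separately (midranks; no ties here).
rank(x): 11->4, 3->1, 7->3, 15->6, 14->5, 4->2
rank(y): 3->3, 1->1, 4->4, 2->2, 5->5, 6->6
Step 2: d_i = R_x(i) - R_y(i); compute d_i^2.
  (4-3)^2=1, (1-1)^2=0, (3-4)^2=1, (6-2)^2=16, (5-5)^2=0, (2-6)^2=16
sum(d^2) = 34.
Step 3: rho = 1 - 6*34 / (6*(6^2 - 1)) = 1 - 204/210 = 0.028571.
Step 4: Under H0, t = rho * sqrt((n-2)/(1-rho^2)) = 0.0572 ~ t(4).
Step 5: Two-sided p-value from the t-distribution with 4 df = 0.957155.
Step 6: alpha = 0.1. fail to reject H0.

rho = 0.0286, p = 0.957155, fail to reject H0 at alpha = 0.1.


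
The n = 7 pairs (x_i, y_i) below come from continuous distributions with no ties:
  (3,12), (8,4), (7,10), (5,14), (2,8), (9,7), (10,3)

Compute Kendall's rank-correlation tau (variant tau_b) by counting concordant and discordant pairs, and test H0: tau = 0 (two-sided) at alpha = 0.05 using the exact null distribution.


Step 1: Enumerate the 21 unordered pairs (i,j) with i<j and classify each by sign(x_j-x_i) * sign(y_j-y_i).
  (1,2):dx=+5,dy=-8->D; (1,3):dx=+4,dy=-2->D; (1,4):dx=+2,dy=+2->C; (1,5):dx=-1,dy=-4->C
  (1,6):dx=+6,dy=-5->D; (1,7):dx=+7,dy=-9->D; (2,3):dx=-1,dy=+6->D; (2,4):dx=-3,dy=+10->D
  (2,5):dx=-6,dy=+4->D; (2,6):dx=+1,dy=+3->C; (2,7):dx=+2,dy=-1->D; (3,4):dx=-2,dy=+4->D
  (3,5):dx=-5,dy=-2->C; (3,6):dx=+2,dy=-3->D; (3,7):dx=+3,dy=-7->D; (4,5):dx=-3,dy=-6->C
  (4,6):dx=+4,dy=-7->D; (4,7):dx=+5,dy=-11->D; (5,6):dx=+7,dy=-1->D; (5,7):dx=+8,dy=-5->D
  (6,7):dx=+1,dy=-4->D
Step 2: C = 5, D = 16, total pairs = 21.
Step 3: tau = (C - D)/(n(n-1)/2) = (5 - 16)/21 = -0.523810.
Step 4: Exact two-sided p-value (enumerate n! = 5040 permutations of y under H0): p = 0.136111.
Step 5: alpha = 0.05. fail to reject H0.

tau_b = -0.5238 (C=5, D=16), p = 0.136111, fail to reject H0.


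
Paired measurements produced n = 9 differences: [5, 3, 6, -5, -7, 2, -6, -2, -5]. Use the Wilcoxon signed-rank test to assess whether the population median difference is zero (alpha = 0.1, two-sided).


Step 1: Drop any zero differences (none here) and take |d_i|.
|d| = [5, 3, 6, 5, 7, 2, 6, 2, 5]
Step 2: Midrank |d_i| (ties get averaged ranks).
ranks: |5|->5, |3|->3, |6|->7.5, |5|->5, |7|->9, |2|->1.5, |6|->7.5, |2|->1.5, |5|->5
Step 3: Attach original signs; sum ranks with positive sign and with negative sign.
W+ = 5 + 3 + 7.5 + 1.5 = 17
W- = 5 + 9 + 7.5 + 1.5 + 5 = 28
(Check: W+ + W- = 45 should equal n(n+1)/2 = 45.)
Step 4: Test statistic W = min(W+, W-) = 17.
Step 5: Ties in |d|, so use the tie-corrected normal approximation.
        E[W] = n(n+1)/4 = 9*10/4 = 22.5.
        Tie groups: |d|=2 (t=2), |d|=5 (t=3), |d|=6 (t=2); sum(t^3 - t) = 36.
        Var[W] = n(n+1)(2n+1)/24 - sum(t^3-t)/48 = 1710/24 - 36/48 = 70.5.
        z = (W - E[W]) / sqrt(Var[W]) = (17 - 22.5) / 8.3964 = -0.6550.
        Two-sided p = 2*Phi(z) = 0.512442.
Step 6: alpha = 0.1. fail to reject H0.

W+ = 17, W- = 28, W = min = 17, p = 0.512442, fail to reject H0.


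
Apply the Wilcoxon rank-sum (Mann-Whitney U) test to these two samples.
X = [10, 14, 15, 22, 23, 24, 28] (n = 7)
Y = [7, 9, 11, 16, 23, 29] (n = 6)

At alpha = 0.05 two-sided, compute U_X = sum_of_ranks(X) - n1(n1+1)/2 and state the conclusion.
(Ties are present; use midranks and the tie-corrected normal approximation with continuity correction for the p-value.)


Step 1: Combine and sort all 13 observations; assign midranks.
sorted (value, group): (7,Y), (9,Y), (10,X), (11,Y), (14,X), (15,X), (16,Y), (22,X), (23,X), (23,Y), (24,X), (28,X), (29,Y)
ranks: 7->1, 9->2, 10->3, 11->4, 14->5, 15->6, 16->7, 22->8, 23->9.5, 23->9.5, 24->11, 28->12, 29->13
Step 2: Rank sum for X: R1 = 3 + 5 + 6 + 8 + 9.5 + 11 + 12 = 54.5.
Step 3: U_X = R1 - n1(n1+1)/2 = 54.5 - 7*8/2 = 54.5 - 28 = 26.5.
       U_Y = n1*n2 - U_X = 42 - 26.5 = 15.5.
Step 4: Ties are present, so use the tie-corrected normal approximation (with continuity correction) for the p-value.
Step 5: p-value = 0.474443; compare to alpha = 0.05. fail to reject H0.

U_X = 26.5, p = 0.474443, fail to reject H0 at alpha = 0.05.


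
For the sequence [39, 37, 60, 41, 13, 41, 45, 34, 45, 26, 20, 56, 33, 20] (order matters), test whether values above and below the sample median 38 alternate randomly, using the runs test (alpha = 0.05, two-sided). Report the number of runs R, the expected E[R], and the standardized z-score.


Step 1: Compute median = 38; label A = above, B = below.
Labels in order: ABAABAABABBABB  (n_A = 7, n_B = 7)
Step 2: Count runs R = 10.
Step 3: Under H0 (random ordering), E[R] = 2*n_A*n_B/(n_A+n_B) + 1 = 2*7*7/14 + 1 = 8.0000.
        Var[R] = 2*n_A*n_B*(2*n_A*n_B - n_A - n_B) / ((n_A+n_B)^2 * (n_A+n_B-1)) = 8232/2548 = 3.2308.
        SD[R] = 1.7974.
Step 4: Continuity-corrected z = (R - 0.5 - E[R]) / SD[R] = (10 - 0.5 - 8.0000) / 1.7974 = 0.8345.
Step 5: Two-sided p-value via normal approximation = 2*(1 - Phi(|z|)) = 0.403986.
Step 6: alpha = 0.05. fail to reject H0.

R = 10, z = 0.8345, p = 0.403986, fail to reject H0.


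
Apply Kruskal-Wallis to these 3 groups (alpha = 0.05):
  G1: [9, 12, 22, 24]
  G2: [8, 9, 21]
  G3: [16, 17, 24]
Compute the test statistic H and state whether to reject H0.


Step 1: Combine all N = 10 observations and assign midranks.
sorted (value, group, rank): (8,G2,1), (9,G1,2.5), (9,G2,2.5), (12,G1,4), (16,G3,5), (17,G3,6), (21,G2,7), (22,G1,8), (24,G1,9.5), (24,G3,9.5)
Step 2: Sum ranks within each group.
R_1 = 24 (n_1 = 4)
R_2 = 10.5 (n_2 = 3)
R_3 = 20.5 (n_3 = 3)
Step 3: H = 12/(N(N+1)) * sum(R_i^2/n_i) - 3(N+1)
     = 12/(10*11) * (24^2/4 + 10.5^2/3 + 20.5^2/3) - 3*11
     = 0.109091 * 320.833 - 33
     = 2.000000.
Step 4: Ties present; correction factor C = 1 - 12/(10^3 - 10) = 0.987879. Corrected H = 2.000000 / 0.987879 = 2.024540.
Step 5: Under H0, H ~ chi^2(2); p-value = 0.363393.
Step 6: alpha = 0.05. fail to reject H0.

H = 2.0245, df = 2, p = 0.363393, fail to reject H0.


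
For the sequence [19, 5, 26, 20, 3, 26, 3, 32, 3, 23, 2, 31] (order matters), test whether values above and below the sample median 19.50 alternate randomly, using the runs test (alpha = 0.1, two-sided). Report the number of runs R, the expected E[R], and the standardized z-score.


Step 1: Compute median = 19.50; label A = above, B = below.
Labels in order: BBAABABABABA  (n_A = 6, n_B = 6)
Step 2: Count runs R = 10.
Step 3: Under H0 (random ordering), E[R] = 2*n_A*n_B/(n_A+n_B) + 1 = 2*6*6/12 + 1 = 7.0000.
        Var[R] = 2*n_A*n_B*(2*n_A*n_B - n_A - n_B) / ((n_A+n_B)^2 * (n_A+n_B-1)) = 4320/1584 = 2.7273.
        SD[R] = 1.6514.
Step 4: Continuity-corrected z = (R - 0.5 - E[R]) / SD[R] = (10 - 0.5 - 7.0000) / 1.6514 = 1.5138.
Step 5: Two-sided p-value via normal approximation = 2*(1 - Phi(|z|)) = 0.130070.
Step 6: alpha = 0.1. fail to reject H0.

R = 10, z = 1.5138, p = 0.130070, fail to reject H0.


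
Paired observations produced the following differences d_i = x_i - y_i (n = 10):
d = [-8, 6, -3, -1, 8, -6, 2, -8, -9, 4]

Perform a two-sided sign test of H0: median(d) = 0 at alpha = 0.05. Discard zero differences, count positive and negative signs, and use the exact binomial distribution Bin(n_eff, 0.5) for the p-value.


Step 1: Discard zero differences. Original n = 10; n_eff = number of nonzero differences = 10.
Nonzero differences (with sign): -8, +6, -3, -1, +8, -6, +2, -8, -9, +4
Step 2: Count signs: positive = 4, negative = 6.
Step 3: Under H0: P(positive) = 0.5, so the number of positives S ~ Bin(10, 0.5).
Step 4: Two-sided exact p-value = sum of Bin(10,0.5) probabilities at or below the observed probability = 0.753906.
Step 5: alpha = 0.05. fail to reject H0.

n_eff = 10, pos = 4, neg = 6, p = 0.753906, fail to reject H0.


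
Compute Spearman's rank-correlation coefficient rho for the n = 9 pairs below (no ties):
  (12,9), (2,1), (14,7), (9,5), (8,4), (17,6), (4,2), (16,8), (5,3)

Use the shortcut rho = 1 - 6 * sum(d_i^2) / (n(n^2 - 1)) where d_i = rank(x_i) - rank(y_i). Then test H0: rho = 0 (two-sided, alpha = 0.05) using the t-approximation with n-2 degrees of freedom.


Step 1: Rank x and y separately (midranks; no ties here).
rank(x): 12->6, 2->1, 14->7, 9->5, 8->4, 17->9, 4->2, 16->8, 5->3
rank(y): 9->9, 1->1, 7->7, 5->5, 4->4, 6->6, 2->2, 8->8, 3->3
Step 2: d_i = R_x(i) - R_y(i); compute d_i^2.
  (6-9)^2=9, (1-1)^2=0, (7-7)^2=0, (5-5)^2=0, (4-4)^2=0, (9-6)^2=9, (2-2)^2=0, (8-8)^2=0, (3-3)^2=0
sum(d^2) = 18.
Step 3: rho = 1 - 6*18 / (9*(9^2 - 1)) = 1 - 108/720 = 0.850000.
Step 4: Under H0, t = rho * sqrt((n-2)/(1-rho^2)) = 4.2691 ~ t(7).
Step 5: Two-sided p-value from the t-distribution with 7 df = 0.003705.
Step 6: alpha = 0.05. reject H0.

rho = 0.8500, p = 0.003705, reject H0 at alpha = 0.05.
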